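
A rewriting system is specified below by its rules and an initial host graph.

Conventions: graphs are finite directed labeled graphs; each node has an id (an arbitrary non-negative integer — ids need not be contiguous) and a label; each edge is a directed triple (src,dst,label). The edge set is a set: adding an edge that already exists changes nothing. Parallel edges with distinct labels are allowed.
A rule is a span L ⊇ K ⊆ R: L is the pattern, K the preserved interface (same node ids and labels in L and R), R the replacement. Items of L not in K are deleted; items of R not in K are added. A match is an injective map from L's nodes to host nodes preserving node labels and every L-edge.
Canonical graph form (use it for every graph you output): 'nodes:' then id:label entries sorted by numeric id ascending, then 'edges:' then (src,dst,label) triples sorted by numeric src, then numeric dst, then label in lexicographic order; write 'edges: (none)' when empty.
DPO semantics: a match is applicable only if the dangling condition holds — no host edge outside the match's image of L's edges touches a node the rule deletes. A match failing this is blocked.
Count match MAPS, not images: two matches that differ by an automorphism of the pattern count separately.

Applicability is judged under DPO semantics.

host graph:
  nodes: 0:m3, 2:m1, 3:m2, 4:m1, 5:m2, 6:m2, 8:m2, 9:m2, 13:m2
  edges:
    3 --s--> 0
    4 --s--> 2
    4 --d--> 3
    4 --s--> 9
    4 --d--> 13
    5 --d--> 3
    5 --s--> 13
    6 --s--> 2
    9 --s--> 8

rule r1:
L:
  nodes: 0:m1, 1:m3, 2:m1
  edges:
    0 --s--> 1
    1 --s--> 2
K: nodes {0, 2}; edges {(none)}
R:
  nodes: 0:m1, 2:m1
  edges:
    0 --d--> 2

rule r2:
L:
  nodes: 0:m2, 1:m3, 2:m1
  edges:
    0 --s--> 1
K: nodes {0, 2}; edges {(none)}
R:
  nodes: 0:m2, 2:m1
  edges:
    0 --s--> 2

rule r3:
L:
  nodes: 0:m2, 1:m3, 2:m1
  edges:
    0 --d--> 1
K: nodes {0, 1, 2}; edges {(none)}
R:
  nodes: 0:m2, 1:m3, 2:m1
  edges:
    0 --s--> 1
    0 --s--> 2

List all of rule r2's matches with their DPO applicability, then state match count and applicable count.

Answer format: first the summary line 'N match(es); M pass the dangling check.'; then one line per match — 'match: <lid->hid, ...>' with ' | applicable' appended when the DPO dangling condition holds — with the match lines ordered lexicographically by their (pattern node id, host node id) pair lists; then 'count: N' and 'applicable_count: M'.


2 match(es); 2 pass the dangling check.
match: 0->3, 1->0, 2->2 | applicable
match: 0->3, 1->0, 2->4 | applicable
count: 2
applicable_count: 2


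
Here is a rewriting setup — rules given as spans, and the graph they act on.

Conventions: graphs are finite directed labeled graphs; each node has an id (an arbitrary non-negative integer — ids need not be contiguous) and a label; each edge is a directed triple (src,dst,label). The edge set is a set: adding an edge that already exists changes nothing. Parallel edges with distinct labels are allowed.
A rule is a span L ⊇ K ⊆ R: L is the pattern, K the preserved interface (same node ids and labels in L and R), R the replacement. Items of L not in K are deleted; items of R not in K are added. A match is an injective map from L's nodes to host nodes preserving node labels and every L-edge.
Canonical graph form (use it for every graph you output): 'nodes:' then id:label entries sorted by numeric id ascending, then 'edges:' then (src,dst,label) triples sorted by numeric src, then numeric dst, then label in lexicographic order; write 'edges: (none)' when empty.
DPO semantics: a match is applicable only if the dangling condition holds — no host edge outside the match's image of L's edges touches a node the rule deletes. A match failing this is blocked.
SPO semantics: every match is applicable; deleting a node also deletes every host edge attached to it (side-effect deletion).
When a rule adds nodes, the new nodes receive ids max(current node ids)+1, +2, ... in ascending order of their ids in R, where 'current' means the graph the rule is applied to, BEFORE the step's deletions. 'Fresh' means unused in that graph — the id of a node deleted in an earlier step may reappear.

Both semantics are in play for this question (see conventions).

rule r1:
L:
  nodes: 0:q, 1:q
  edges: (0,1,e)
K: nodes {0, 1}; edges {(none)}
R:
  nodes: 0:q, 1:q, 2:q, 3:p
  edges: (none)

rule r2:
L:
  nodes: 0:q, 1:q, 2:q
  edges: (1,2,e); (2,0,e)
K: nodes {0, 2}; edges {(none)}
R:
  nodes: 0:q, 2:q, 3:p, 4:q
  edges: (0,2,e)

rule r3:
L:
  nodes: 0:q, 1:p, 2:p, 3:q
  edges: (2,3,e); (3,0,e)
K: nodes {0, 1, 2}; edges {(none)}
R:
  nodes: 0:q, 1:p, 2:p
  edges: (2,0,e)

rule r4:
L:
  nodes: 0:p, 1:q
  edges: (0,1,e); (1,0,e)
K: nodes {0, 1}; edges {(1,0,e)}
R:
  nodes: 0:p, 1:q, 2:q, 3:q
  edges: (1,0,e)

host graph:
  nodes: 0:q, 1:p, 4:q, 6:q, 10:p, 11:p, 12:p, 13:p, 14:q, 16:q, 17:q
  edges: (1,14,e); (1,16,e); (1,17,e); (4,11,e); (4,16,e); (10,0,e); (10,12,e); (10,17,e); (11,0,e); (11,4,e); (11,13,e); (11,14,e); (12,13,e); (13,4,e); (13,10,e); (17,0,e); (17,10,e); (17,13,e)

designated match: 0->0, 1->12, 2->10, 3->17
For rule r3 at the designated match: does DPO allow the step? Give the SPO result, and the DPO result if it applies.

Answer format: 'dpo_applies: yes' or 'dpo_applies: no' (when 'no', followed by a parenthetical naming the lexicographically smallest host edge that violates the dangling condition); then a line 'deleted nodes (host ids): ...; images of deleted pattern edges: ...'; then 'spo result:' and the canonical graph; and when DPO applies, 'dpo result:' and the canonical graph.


dpo_applies: no
(the rule deletes node 17, which keeps host edge (1,17,e) outside the match image — the dangling condition fails, DPO blocks; SPO proceeds and side-deletes such edges)
deleted nodes (host ids): 17; images of deleted pattern edges: (10,17,e); (17,0,e)
spo result:
nodes: 0:q, 1:p, 4:q, 6:q, 10:p, 11:p, 12:p, 13:p, 14:q, 16:q
edges: (1,14,e); (1,16,e); (4,11,e); (4,16,e); (10,0,e); (10,12,e); (11,0,e); (11,4,e); (11,13,e); (11,14,e); (12,13,e); (13,4,e); (13,10,e)


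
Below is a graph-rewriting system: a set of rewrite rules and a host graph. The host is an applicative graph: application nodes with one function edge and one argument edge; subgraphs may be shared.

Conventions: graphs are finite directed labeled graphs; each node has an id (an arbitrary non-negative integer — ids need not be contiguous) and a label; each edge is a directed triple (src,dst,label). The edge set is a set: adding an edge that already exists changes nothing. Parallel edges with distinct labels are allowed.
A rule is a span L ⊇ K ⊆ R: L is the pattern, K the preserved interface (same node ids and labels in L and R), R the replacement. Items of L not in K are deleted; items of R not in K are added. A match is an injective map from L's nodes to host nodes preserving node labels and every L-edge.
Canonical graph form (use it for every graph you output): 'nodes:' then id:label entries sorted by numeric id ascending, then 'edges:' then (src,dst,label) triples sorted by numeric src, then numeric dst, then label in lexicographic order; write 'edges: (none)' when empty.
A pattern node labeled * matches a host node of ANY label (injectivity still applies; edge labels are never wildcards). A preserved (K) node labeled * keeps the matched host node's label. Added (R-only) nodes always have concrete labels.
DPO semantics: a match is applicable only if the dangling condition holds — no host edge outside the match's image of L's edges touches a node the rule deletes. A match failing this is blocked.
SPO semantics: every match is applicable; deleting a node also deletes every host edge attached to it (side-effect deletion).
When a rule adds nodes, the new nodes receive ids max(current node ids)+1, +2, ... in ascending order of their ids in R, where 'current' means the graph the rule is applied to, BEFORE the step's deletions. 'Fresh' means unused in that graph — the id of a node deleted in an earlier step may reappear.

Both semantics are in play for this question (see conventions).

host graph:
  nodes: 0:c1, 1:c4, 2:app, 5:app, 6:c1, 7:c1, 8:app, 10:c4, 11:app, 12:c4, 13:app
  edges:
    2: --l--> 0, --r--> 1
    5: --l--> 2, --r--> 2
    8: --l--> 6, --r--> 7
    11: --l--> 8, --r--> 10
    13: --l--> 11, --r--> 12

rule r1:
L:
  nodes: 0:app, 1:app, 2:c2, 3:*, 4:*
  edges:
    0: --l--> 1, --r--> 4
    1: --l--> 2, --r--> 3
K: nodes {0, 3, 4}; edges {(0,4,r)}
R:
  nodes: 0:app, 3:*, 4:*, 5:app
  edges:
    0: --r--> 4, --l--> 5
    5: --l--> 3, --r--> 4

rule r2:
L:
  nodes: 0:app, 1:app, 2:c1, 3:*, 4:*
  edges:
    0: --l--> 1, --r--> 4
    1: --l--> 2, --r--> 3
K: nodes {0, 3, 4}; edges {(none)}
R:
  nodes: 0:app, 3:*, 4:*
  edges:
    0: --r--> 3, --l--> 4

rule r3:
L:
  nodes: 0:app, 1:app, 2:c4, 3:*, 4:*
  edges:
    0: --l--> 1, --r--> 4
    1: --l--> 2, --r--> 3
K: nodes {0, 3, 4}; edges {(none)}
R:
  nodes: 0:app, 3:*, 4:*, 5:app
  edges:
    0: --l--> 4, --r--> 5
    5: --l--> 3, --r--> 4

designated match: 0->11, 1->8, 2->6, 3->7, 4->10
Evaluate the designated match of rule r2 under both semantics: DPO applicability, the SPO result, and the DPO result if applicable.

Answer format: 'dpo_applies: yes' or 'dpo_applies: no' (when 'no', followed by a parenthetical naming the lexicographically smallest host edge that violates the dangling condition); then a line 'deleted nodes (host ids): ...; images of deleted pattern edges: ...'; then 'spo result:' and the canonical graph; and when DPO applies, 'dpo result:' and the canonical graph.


dpo_applies: yes
deleted nodes (host ids): 6, 8; images of deleted pattern edges: (8,6,l); (8,7,r); (11,8,l); (11,10,r)
spo result:
nodes: 0:c1, 1:c4, 2:app, 5:app, 7:c1, 10:c4, 11:app, 12:c4, 13:app
edges: (2,0,l); (2,1,r); (5,2,l); (5,2,r); (11,7,r); (11,10,l); (13,11,l); (13,12,r)
dpo result:
nodes: 0:c1, 1:c4, 2:app, 5:app, 7:c1, 10:c4, 11:app, 12:c4, 13:app
edges: (2,0,l); (2,1,r); (5,2,l); (5,2,r); (11,7,r); (11,10,l); (13,11,l); (13,12,r)


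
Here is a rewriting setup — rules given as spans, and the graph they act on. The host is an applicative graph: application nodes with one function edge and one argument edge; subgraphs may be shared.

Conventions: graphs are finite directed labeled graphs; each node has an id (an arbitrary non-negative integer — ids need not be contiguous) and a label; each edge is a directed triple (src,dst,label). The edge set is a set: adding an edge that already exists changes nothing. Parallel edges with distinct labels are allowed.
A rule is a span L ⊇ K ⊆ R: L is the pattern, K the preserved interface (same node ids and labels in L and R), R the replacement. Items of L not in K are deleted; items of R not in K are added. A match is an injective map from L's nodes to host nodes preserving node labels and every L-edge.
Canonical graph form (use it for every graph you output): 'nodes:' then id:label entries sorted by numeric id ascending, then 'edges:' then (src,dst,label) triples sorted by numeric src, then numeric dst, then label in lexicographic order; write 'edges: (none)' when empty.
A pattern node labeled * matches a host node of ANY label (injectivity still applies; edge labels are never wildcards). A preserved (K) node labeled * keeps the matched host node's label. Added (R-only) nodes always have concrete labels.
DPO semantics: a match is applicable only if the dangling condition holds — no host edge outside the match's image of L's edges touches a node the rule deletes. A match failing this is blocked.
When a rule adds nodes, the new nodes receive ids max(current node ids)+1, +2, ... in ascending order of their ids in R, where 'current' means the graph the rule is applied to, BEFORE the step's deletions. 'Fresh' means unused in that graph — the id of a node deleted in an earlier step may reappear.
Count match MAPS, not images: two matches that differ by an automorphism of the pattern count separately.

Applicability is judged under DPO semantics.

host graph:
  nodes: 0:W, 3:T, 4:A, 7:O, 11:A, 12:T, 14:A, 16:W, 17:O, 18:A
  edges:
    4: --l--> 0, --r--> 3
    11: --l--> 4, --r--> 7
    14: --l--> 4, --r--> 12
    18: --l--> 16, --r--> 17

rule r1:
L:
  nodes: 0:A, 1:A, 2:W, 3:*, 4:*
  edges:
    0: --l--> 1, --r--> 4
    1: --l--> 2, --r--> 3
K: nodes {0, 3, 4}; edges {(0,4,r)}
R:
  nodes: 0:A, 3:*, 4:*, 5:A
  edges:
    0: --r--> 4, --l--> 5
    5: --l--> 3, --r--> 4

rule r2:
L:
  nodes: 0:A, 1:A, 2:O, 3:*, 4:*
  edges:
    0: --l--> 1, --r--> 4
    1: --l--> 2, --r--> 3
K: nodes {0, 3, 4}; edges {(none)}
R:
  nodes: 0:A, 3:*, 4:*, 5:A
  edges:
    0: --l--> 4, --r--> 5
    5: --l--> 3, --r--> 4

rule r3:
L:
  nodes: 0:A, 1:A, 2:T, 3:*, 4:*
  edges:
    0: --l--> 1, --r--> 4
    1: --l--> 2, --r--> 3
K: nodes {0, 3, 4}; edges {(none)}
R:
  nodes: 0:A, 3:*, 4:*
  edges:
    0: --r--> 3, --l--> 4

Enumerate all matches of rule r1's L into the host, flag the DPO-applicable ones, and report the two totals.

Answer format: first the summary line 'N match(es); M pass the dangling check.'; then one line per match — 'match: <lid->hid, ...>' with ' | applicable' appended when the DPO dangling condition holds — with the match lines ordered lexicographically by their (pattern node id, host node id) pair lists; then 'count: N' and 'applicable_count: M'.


2 match(es); 0 pass the dangling check.
match: 0->11, 1->4, 2->0, 3->3, 4->7
match: 0->14, 1->4, 2->0, 3->3, 4->12
count: 2
applicable_count: 0


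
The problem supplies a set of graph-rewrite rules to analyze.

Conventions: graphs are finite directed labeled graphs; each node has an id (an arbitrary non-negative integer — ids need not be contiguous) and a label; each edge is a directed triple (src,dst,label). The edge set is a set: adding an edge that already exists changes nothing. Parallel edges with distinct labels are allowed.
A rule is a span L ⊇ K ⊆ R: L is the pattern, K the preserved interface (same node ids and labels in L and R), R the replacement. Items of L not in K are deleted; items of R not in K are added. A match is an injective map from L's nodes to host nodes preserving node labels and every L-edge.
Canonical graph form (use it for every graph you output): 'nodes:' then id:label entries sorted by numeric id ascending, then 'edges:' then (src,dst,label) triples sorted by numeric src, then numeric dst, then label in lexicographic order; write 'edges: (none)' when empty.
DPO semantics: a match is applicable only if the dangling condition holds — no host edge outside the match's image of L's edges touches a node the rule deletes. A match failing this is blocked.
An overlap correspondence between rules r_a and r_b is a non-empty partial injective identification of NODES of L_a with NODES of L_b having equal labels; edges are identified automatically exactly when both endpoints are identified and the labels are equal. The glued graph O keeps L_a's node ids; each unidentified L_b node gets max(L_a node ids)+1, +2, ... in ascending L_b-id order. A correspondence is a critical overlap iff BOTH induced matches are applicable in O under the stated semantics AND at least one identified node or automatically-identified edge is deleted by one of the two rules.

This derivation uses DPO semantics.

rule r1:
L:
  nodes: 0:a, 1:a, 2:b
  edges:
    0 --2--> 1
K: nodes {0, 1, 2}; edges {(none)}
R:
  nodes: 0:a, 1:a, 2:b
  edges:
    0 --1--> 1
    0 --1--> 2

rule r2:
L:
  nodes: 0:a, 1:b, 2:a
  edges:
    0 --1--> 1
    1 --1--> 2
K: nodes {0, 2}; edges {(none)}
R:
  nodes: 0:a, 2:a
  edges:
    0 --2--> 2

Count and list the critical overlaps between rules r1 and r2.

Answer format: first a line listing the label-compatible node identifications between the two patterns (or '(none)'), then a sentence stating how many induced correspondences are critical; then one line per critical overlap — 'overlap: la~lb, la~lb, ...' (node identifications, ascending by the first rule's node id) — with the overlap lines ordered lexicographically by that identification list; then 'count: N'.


label-compatible node identifications between L(r1) and L(r2): 0~0, 0~2, 1~0, 1~2, 2~1
7 of the induced correspondences are critical overlaps of r1 and r2.
overlap: 0~0, 1~2, 2~1
overlap: 0~0, 2~1
overlap: 0~2, 1~0, 2~1
overlap: 0~2, 2~1
overlap: 1~0, 2~1
overlap: 1~2, 2~1
overlap: 2~1
count: 7


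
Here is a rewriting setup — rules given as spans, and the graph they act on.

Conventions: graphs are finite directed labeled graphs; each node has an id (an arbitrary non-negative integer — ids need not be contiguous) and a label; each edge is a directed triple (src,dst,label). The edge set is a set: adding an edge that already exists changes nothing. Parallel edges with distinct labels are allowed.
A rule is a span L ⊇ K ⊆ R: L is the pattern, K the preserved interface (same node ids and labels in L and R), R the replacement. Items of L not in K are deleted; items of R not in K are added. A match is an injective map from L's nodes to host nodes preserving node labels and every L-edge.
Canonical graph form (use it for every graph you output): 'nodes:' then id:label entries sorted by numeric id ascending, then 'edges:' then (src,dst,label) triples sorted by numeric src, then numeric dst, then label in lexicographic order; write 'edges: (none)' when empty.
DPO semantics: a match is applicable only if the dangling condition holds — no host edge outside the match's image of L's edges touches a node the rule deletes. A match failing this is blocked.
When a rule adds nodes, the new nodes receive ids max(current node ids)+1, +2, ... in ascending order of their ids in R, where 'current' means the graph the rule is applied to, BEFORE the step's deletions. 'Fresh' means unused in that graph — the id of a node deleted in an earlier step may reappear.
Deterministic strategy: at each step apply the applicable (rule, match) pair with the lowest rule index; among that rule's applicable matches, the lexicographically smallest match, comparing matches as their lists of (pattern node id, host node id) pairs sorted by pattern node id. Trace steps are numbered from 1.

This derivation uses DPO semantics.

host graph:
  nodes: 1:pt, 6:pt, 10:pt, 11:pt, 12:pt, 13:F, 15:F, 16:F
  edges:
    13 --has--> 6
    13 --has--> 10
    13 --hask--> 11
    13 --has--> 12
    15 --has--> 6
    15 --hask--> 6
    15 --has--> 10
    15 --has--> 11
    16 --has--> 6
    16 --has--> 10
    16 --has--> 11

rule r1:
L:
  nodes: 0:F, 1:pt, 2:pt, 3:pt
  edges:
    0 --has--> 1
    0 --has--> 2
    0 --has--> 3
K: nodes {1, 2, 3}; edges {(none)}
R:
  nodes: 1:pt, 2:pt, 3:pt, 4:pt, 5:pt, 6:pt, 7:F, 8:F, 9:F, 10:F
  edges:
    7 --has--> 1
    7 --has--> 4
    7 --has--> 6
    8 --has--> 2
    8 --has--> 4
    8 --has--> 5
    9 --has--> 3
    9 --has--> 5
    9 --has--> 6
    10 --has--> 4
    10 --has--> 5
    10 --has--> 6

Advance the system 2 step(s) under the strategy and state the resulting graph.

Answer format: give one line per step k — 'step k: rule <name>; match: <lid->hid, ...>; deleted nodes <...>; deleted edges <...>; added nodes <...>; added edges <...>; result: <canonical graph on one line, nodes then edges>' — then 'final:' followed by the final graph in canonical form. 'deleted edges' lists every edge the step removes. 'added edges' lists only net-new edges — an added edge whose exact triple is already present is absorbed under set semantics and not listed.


step 1: rule r1; match: 0->16, 1->6, 2->10, 3->11; deleted nodes 16; deleted edges (16,6,has); (16,10,has); (16,11,has); added nodes 17, 18, 19, 20, 21, 22, 23; added edges (20,6,has); (20,17,has); (20,19,has); (21,10,has); (21,17,has); (21,18,has); (22,11,has); (22,18,has); (22,19,has); (23,17,has); (23,18,has); (23,19,has); result: nodes: 1:pt, 6:pt, 10:pt, 11:pt, 12:pt, 13:F, 15:F, 17:pt, 18:pt, 19:pt, 20:F, 21:F, 22:F, 23:F edges: (13,6,has); (13,10,has); (13,11,hask); (13,12,has); (15,6,has); (15,6,hask); (15,10,has); (15,11,has); (20,6,has); (20,17,has); (20,19,has); (21,10,has); (21,17,has); (21,18,has); (22,11,has); (22,18,has); (22,19,has); (23,17,has); (23,18,has); (23,19,has)
step 2: rule r1; match: 0->20, 1->6, 2->17, 3->19; deleted nodes 20; deleted edges (20,6,has); (20,17,has); (20,19,has); added nodes 24, 25, 26, 27, 28, 29, 30; added edges (27,6,has); (27,24,has); (27,26,has); (28,17,has); (28,24,has); (28,25,has); (29,19,has); (29,25,has); (29,26,has); (30,24,has); (30,25,has); (30,26,has); result: nodes: 1:pt, 6:pt, 10:pt, 11:pt, 12:pt, 13:F, 15:F, 17:pt, 18:pt, 19:pt, 21:F, 22:F, 23:F, 24:pt, 25:pt, 26:pt, 27:F, 28:F, 29:F, 30:F edges: (13,6,has); (13,10,has); (13,11,hask); (13,12,has); (15,6,has); (15,6,hask); (15,10,has); (15,11,has); (21,10,has); (21,17,has); (21,18,has); (22,11,has); (22,18,has); (22,19,has); (23,17,has); (23,18,has); (23,19,has); (27,6,has); (27,24,has); (27,26,has); (28,17,has); (28,24,has); (28,25,has); (29,19,has); (29,25,has); (29,26,has); (30,24,has); (30,25,has); (30,26,has)
final:
nodes: 1:pt, 6:pt, 10:pt, 11:pt, 12:pt, 13:F, 15:F, 17:pt, 18:pt, 19:pt, 21:F, 22:F, 23:F, 24:pt, 25:pt, 26:pt, 27:F, 28:F, 29:F, 30:F
edges: (13,6,has); (13,10,has); (13,11,hask); (13,12,has); (15,6,has); (15,6,hask); (15,10,has); (15,11,has); (21,10,has); (21,17,has); (21,18,has); (22,11,has); (22,18,has); (22,19,has); (23,17,has); (23,18,has); (23,19,has); (27,6,has); (27,24,has); (27,26,has); (28,17,has); (28,24,has); (28,25,has); (29,19,has); (29,25,has); (29,26,has); (30,24,has); (30,25,has); (30,26,has)


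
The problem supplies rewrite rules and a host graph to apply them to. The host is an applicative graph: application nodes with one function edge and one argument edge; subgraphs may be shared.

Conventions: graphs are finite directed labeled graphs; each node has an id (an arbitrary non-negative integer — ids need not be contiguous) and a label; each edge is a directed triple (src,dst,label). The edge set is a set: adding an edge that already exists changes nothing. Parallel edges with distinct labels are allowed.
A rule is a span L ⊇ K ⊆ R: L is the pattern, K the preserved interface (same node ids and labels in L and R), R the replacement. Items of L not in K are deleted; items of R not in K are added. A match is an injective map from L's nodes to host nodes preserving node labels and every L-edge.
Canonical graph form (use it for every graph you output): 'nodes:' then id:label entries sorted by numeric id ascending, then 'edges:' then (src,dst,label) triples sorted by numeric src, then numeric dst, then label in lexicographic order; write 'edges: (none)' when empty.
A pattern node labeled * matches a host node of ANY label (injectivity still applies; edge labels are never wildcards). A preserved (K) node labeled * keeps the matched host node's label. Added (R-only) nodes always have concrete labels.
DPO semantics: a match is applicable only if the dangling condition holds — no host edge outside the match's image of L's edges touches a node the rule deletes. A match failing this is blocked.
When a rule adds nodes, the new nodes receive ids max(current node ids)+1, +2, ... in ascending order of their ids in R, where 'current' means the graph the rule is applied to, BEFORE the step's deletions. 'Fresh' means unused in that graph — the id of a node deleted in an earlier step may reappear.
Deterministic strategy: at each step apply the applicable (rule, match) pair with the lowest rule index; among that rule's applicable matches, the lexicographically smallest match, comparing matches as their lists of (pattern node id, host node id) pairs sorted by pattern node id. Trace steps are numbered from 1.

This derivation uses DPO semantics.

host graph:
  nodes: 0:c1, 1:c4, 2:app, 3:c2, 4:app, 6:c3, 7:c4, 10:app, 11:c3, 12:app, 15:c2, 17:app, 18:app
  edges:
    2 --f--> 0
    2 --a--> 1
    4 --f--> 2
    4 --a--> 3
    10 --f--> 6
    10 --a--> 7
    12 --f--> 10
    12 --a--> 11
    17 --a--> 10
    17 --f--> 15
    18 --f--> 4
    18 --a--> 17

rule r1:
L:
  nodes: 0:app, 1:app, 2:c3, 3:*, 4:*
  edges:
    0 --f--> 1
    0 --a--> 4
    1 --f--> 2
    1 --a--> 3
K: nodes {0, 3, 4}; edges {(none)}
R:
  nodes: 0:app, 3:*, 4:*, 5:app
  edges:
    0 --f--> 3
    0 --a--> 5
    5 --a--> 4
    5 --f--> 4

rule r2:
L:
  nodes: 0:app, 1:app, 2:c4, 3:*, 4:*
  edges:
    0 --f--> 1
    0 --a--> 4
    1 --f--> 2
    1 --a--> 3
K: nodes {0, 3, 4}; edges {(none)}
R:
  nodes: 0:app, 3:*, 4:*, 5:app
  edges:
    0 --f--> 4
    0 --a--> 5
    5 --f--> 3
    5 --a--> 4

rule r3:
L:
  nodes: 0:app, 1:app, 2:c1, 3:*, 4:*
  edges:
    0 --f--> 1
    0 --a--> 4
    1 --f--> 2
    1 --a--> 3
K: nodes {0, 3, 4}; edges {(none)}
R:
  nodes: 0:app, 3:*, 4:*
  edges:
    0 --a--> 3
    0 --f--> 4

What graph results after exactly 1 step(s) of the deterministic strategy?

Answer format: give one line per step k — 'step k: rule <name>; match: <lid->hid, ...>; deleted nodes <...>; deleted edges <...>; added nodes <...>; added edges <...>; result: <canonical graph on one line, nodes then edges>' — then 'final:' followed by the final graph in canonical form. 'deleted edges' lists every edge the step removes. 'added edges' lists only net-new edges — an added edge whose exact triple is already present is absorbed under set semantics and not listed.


step 1: rule r3; match: 0->4, 1->2, 2->0, 3->1, 4->3; deleted nodes 0, 2; deleted edges (2,0,f); (2,1,a); (4,2,f); (4,3,a); added nodes (none); added edges (4,1,a); (4,3,f); result: nodes: 1:c4, 3:c2, 4:app, 6:c3, 7:c4, 10:app, 11:c3, 12:app, 15:c2, 17:app, 18:app edges: (4,1,a); (4,3,f); (10,6,f); (10,7,a); (12,10,f); (12,11,a); (17,10,a); (17,15,f); (18,4,f); (18,17,a)
final:
nodes: 1:c4, 3:c2, 4:app, 6:c3, 7:c4, 10:app, 11:c3, 12:app, 15:c2, 17:app, 18:app
edges: (4,1,a); (4,3,f); (10,6,f); (10,7,a); (12,10,f); (12,11,a); (17,10,a); (17,15,f); (18,4,f); (18,17,a)


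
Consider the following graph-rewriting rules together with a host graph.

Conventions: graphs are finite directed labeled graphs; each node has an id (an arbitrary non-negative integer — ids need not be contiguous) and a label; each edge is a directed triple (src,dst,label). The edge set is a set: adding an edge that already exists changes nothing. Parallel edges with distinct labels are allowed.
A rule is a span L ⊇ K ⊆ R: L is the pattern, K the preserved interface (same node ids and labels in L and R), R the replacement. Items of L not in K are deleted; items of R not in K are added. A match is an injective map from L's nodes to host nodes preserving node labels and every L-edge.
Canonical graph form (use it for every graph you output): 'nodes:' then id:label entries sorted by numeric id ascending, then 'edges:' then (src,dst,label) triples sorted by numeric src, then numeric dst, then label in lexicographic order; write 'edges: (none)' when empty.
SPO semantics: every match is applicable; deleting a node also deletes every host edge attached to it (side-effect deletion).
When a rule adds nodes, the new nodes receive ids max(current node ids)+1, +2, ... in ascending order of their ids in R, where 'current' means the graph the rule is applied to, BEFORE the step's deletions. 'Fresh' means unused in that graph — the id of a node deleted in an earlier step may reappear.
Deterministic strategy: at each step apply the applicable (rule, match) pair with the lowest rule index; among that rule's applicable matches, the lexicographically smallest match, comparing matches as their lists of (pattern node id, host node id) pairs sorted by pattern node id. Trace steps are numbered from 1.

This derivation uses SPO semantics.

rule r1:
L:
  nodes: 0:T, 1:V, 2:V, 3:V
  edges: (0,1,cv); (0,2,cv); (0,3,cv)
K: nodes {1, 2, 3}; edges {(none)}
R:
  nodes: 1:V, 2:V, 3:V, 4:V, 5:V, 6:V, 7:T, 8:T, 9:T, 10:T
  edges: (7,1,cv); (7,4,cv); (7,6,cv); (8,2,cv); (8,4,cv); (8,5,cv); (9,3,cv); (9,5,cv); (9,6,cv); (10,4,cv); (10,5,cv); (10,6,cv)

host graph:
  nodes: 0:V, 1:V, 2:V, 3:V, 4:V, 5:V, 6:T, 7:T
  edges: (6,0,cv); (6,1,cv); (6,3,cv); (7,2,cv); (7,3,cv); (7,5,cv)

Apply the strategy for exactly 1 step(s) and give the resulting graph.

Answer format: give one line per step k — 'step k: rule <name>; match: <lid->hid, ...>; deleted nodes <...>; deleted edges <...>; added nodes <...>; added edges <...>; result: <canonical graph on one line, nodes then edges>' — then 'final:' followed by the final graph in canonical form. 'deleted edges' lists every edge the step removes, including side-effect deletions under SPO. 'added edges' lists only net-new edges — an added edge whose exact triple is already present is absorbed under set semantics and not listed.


step 1: rule r1; match: 0->6, 1->0, 2->1, 3->3; deleted nodes 6; deleted edges (6,0,cv); (6,1,cv); (6,3,cv); added nodes 8, 9, 10, 11, 12, 13, 14; added edges (11,0,cv); (11,8,cv); (11,10,cv); (12,1,cv); (12,8,cv); (12,9,cv); (13,3,cv); (13,9,cv); (13,10,cv); (14,8,cv); (14,9,cv); (14,10,cv); result: nodes: 0:V, 1:V, 2:V, 3:V, 4:V, 5:V, 7:T, 8:V, 9:V, 10:V, 11:T, 12:T, 13:T, 14:T edges: (7,2,cv); (7,3,cv); (7,5,cv); (11,0,cv); (11,8,cv); (11,10,cv); (12,1,cv); (12,8,cv); (12,9,cv); (13,3,cv); (13,9,cv); (13,10,cv); (14,8,cv); (14,9,cv); (14,10,cv)
final:
nodes: 0:V, 1:V, 2:V, 3:V, 4:V, 5:V, 7:T, 8:V, 9:V, 10:V, 11:T, 12:T, 13:T, 14:T
edges: (7,2,cv); (7,3,cv); (7,5,cv); (11,0,cv); (11,8,cv); (11,10,cv); (12,1,cv); (12,8,cv); (12,9,cv); (13,3,cv); (13,9,cv); (13,10,cv); (14,8,cv); (14,9,cv); (14,10,cv)


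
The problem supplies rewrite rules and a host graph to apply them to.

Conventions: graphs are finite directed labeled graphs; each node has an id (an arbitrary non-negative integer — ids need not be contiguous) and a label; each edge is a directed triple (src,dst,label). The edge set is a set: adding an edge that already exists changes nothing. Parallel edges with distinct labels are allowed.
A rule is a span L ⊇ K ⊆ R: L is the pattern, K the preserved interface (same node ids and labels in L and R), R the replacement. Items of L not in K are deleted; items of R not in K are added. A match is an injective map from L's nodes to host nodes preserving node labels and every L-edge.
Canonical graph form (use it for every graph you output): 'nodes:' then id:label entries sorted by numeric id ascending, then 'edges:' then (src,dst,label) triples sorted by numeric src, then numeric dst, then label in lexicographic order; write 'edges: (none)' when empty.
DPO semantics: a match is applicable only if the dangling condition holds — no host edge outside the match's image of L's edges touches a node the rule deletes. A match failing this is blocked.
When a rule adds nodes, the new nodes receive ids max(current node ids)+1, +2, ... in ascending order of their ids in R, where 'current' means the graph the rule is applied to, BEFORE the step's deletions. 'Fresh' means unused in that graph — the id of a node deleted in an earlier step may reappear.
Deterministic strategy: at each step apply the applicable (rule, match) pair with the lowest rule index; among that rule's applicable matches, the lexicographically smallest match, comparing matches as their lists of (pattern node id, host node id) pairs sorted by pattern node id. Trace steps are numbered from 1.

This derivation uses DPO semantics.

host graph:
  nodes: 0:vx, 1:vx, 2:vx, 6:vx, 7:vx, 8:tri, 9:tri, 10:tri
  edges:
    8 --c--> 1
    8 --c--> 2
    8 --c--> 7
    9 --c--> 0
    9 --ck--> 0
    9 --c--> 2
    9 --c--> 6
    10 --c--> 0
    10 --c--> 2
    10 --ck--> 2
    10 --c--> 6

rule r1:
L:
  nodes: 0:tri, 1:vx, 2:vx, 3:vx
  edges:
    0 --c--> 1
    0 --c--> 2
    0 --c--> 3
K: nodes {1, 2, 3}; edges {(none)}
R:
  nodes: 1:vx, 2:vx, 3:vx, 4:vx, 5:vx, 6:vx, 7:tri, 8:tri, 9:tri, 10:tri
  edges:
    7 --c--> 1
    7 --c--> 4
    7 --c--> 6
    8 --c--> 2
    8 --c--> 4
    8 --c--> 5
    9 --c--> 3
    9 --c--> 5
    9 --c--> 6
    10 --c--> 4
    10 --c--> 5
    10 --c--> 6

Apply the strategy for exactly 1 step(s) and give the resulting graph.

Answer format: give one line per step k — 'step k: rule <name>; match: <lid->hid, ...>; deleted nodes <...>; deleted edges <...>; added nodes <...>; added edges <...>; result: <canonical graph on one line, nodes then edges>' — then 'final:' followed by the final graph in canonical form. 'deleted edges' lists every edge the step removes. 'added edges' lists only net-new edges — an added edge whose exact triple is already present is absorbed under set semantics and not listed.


step 1: rule r1; match: 0->8, 1->1, 2->2, 3->7; deleted nodes 8; deleted edges (8,1,c); (8,2,c); (8,7,c); added nodes 11, 12, 13, 14, 15, 16, 17; added edges (14,1,c); (14,11,c); (14,13,c); (15,2,c); (15,11,c); (15,12,c); (16,7,c); (16,12,c); (16,13,c); (17,11,c); (17,12,c); (17,13,c); result: nodes: 0:vx, 1:vx, 2:vx, 6:vx, 7:vx, 9:tri, 10:tri, 11:vx, 12:vx, 13:vx, 14:tri, 15:tri, 16:tri, 17:tri edges: (9,0,c); (9,0,ck); (9,2,c); (9,6,c); (10,0,c); (10,2,c); (10,2,ck); (10,6,c); (14,1,c); (14,11,c); (14,13,c); (15,2,c); (15,11,c); (15,12,c); (16,7,c); (16,12,c); (16,13,c); (17,11,c); (17,12,c); (17,13,c)
final:
nodes: 0:vx, 1:vx, 2:vx, 6:vx, 7:vx, 9:tri, 10:tri, 11:vx, 12:vx, 13:vx, 14:tri, 15:tri, 16:tri, 17:tri
edges: (9,0,c); (9,0,ck); (9,2,c); (9,6,c); (10,0,c); (10,2,c); (10,2,ck); (10,6,c); (14,1,c); (14,11,c); (14,13,c); (15,2,c); (15,11,c); (15,12,c); (16,7,c); (16,12,c); (16,13,c); (17,11,c); (17,12,c); (17,13,c)


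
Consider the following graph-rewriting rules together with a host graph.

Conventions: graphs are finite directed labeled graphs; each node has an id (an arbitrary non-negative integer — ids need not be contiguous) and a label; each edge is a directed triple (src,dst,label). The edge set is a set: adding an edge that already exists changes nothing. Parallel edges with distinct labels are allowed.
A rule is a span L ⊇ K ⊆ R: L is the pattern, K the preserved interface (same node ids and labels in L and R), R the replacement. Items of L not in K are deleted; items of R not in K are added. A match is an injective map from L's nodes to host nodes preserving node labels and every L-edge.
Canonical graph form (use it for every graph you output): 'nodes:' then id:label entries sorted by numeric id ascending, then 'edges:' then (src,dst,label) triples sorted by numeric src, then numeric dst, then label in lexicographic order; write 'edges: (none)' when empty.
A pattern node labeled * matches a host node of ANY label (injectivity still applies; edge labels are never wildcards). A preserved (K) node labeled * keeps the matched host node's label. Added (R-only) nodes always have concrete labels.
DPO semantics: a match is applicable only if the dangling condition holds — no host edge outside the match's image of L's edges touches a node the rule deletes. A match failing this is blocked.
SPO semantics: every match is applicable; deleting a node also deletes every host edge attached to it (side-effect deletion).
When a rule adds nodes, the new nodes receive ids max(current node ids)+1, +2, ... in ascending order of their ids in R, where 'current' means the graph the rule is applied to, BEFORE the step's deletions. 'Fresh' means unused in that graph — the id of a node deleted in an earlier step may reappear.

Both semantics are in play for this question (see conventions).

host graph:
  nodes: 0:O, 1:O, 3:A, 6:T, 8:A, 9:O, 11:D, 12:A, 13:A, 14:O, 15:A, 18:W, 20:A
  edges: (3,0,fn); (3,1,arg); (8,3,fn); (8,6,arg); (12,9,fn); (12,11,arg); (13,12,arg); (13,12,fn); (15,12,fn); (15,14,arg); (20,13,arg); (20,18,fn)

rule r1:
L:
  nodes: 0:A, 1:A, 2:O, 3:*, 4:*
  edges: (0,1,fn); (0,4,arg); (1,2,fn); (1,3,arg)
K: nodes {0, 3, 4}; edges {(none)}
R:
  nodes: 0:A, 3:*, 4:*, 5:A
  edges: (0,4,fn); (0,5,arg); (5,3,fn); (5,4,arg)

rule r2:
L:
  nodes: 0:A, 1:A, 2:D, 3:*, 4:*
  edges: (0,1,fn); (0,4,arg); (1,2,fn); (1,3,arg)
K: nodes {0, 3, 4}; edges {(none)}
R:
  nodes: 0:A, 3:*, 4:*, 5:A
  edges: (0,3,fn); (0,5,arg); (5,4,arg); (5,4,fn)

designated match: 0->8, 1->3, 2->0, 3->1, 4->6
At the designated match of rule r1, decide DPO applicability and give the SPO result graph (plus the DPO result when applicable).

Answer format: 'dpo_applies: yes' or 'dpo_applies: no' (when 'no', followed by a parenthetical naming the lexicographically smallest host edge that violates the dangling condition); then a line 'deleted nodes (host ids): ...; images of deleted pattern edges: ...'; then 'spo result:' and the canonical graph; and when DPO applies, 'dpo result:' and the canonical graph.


dpo_applies: yes
deleted nodes (host ids): 0, 3; images of deleted pattern edges: (3,0,fn); (3,1,arg); (8,3,fn); (8,6,arg)
spo result:
nodes: 1:O, 6:T, 8:A, 9:O, 11:D, 12:A, 13:A, 14:O, 15:A, 18:W, 20:A, 21:A
edges: (8,6,fn); (8,21,arg); (12,9,fn); (12,11,arg); (13,12,arg); (13,12,fn); (15,12,fn); (15,14,arg); (20,13,arg); (20,18,fn); (21,1,fn); (21,6,arg)
dpo result:
nodes: 1:O, 6:T, 8:A, 9:O, 11:D, 12:A, 13:A, 14:O, 15:A, 18:W, 20:A, 21:A
edges: (8,6,fn); (8,21,arg); (12,9,fn); (12,11,arg); (13,12,arg); (13,12,fn); (15,12,fn); (15,14,arg); (20,13,arg); (20,18,fn); (21,1,fn); (21,6,arg)


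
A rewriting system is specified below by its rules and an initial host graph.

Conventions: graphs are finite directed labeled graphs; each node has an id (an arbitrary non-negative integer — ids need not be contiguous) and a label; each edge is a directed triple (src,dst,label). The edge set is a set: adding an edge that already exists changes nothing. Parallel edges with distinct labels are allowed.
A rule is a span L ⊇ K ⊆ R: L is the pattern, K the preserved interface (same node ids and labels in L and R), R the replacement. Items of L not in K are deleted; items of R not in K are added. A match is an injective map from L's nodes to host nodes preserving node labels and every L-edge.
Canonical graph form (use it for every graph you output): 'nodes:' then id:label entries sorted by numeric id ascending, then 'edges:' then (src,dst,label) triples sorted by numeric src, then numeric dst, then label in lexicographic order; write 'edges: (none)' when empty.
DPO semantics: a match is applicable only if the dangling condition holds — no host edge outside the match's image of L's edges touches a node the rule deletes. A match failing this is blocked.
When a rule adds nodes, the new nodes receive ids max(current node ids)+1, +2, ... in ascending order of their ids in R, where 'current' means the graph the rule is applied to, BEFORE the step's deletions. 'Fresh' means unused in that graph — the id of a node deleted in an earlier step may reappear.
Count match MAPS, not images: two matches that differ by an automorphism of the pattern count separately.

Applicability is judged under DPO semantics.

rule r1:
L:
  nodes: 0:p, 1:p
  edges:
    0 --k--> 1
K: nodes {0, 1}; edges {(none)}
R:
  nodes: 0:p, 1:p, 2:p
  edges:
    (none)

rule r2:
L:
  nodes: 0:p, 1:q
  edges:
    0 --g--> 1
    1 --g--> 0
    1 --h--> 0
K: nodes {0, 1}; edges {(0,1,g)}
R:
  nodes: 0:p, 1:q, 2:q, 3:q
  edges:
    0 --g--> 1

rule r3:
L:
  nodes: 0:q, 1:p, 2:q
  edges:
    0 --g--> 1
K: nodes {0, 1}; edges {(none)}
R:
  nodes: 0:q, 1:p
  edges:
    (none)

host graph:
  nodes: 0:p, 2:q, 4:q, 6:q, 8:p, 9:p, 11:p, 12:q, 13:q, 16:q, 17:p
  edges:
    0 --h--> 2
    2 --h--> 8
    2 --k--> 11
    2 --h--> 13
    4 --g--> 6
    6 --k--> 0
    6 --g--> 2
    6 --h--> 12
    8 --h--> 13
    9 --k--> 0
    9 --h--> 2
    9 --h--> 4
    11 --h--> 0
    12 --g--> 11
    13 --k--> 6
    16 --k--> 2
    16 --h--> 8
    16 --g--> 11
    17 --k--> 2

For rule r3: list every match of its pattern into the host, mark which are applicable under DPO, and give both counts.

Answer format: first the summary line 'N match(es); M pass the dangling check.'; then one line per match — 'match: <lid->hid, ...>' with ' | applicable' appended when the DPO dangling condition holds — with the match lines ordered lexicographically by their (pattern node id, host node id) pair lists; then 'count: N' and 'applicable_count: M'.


10 match(es); 0 pass the dangling check.
match: 0->12, 1->11, 2->2
match: 0->12, 1->11, 2->4
match: 0->12, 1->11, 2->6
match: 0->12, 1->11, 2->13
match: 0->12, 1->11, 2->16
match: 0->16, 1->11, 2->2
match: 0->16, 1->11, 2->4
match: 0->16, 1->11, 2->6
match: 0->16, 1->11, 2->12
match: 0->16, 1->11, 2->13
count: 10
applicable_count: 0


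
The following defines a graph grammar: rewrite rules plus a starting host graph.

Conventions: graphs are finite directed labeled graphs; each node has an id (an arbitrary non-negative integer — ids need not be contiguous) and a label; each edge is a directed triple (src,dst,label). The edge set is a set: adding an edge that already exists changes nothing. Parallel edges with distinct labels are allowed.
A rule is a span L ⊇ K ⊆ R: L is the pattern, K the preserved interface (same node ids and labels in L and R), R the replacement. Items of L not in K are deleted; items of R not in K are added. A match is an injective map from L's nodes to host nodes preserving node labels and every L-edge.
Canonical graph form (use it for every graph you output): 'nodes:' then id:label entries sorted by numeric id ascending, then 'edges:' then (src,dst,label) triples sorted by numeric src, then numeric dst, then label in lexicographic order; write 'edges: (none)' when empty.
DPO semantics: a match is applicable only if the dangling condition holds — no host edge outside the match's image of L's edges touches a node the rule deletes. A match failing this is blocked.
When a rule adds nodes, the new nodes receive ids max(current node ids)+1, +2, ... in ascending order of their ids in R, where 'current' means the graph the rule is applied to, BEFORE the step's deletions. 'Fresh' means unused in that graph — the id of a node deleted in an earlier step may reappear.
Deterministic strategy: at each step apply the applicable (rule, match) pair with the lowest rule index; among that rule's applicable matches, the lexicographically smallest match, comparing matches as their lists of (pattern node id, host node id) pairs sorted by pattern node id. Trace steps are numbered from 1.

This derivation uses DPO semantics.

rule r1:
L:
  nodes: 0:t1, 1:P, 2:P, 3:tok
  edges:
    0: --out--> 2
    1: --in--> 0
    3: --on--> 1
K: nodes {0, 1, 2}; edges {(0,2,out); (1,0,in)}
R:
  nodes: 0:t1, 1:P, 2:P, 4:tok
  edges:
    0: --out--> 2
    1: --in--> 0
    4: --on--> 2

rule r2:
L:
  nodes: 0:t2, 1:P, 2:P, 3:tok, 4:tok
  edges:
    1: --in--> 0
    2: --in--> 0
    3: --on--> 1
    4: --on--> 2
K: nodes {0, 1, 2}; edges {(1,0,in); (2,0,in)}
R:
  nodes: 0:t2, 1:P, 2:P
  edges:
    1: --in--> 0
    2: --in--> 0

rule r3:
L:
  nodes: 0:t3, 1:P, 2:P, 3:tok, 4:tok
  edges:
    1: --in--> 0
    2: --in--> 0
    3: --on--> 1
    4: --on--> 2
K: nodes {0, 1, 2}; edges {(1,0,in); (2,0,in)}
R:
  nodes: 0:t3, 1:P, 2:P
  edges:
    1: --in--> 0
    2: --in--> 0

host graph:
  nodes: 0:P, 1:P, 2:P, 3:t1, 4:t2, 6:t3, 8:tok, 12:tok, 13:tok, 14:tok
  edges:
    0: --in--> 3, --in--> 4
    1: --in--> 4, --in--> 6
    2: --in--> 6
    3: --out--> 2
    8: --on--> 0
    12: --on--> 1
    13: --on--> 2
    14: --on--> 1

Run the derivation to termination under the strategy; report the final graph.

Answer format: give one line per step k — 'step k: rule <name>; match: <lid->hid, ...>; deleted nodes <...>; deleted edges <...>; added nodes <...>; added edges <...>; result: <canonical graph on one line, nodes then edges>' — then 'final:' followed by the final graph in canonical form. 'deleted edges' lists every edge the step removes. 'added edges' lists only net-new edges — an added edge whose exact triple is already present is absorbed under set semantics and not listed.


step 1: rule r1; match: 0->3, 1->0, 2->2, 3->8; deleted nodes 8; deleted edges (8,0,on); added nodes 15; added edges (15,2,on); result: nodes: 0:P, 1:P, 2:P, 3:t1, 4:t2, 6:t3, 12:tok, 13:tok, 14:tok, 15:tok edges: (0,3,in); (0,4,in); (1,4,in); (1,6,in); (2,6,in); (3,2,out); (12,1,on); (13,2,on); (14,1,on); (15,2,on)
step 2: rule r3; match: 0->6, 1->1, 2->2, 3->12, 4->13; deleted nodes 12, 13; deleted edges (12,1,on); (13,2,on); added nodes (none); added edges (none); result: nodes: 0:P, 1:P, 2:P, 3:t1, 4:t2, 6:t3, 14:tok, 15:tok edges: (0,3,in); (0,4,in); (1,4,in); (1,6,in); (2,6,in); (3,2,out); (14,1,on); (15,2,on)
step 3: rule r3; match: 0->6, 1->1, 2->2, 3->14, 4->15; deleted nodes 14, 15; deleted edges (14,1,on); (15,2,on); added nodes (none); added edges (none); result: nodes: 0:P, 1:P, 2:P, 3:t1, 4:t2, 6:t3 edges: (0,3,in); (0,4,in); (1,4,in); (1,6,in); (2,6,in); (3,2,out)
final:
nodes: 0:P, 1:P, 2:P, 3:t1, 4:t2, 6:t3
edges: (0,3,in); (0,4,in); (1,4,in); (1,6,in); (2,6,in); (3,2,out)
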